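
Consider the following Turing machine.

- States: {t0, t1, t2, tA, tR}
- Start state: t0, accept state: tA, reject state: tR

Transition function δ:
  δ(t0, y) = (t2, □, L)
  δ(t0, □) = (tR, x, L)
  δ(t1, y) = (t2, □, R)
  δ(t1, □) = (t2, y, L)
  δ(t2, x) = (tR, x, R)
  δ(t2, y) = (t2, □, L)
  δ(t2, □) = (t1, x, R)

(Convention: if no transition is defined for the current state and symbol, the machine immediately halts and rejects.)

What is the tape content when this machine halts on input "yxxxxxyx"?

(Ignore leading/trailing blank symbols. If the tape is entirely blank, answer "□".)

Execution trace:
Initial: [t0]yxxxxxyx
Step 1: δ(t0, y) = (t2, □, L) → [t2]□□xxxxxyx
Step 2: δ(t2, □) = (t1, x, R) → x[t1]□xxxxxyx
Step 3: δ(t1, □) = (t2, y, L) → [t2]xyxxxxxyx
Step 4: δ(t2, x) = (tR, x, R) → x[tR]yxxxxxyx

The machine reaches the reject state tR and halts.

Final tape (ignoring leading/trailing blanks): xyxxxxxyx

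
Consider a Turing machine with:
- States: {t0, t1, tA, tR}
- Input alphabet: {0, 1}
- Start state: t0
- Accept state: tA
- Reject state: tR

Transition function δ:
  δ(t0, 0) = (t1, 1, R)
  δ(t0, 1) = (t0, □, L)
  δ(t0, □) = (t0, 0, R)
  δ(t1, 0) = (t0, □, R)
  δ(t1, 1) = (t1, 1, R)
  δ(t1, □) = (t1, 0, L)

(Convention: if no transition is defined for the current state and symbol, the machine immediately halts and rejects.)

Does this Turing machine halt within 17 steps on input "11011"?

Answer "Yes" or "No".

Execution trace:
Initial: [t0]11011
Step 1: δ(t0, 1) = (t0, □, L) → [t0]□□1011
Step 2: δ(t0, □) = (t0, 0, R) → 0[t0]□1011
Step 3: δ(t0, □) = (t0, 0, R) → 00[t0]1011
Step 4: δ(t0, 1) = (t0, □, L) → 0[t0]0□011
Step 5: δ(t0, 0) = (t1, 1, R) → 01[t1]□011
Step 6: δ(t1, □) = (t1, 0, L) → 0[t1]10011
Step 7: δ(t1, 1) = (t1, 1, R) → 01[t1]0011
Step 8: δ(t1, 0) = (t0, □, R) → 01□[t0]011
Step 9: δ(t0, 0) = (t1, 1, R) → 01□1[t1]11
Step 10: δ(t1, 1) = (t1, 1, R) → 01□11[t1]1
Step 11: δ(t1, 1) = (t1, 1, R) → 01□111[t1]□
Step 12: δ(t1, □) = (t1, 0, L) → 01□11[t1]10
Step 13: δ(t1, 1) = (t1, 1, R) → 01□111[t1]0
Step 14: δ(t1, 0) = (t0, □, R) → 01□111□[t0]□
Step 15: δ(t0, □) = (t0, 0, R) → 01□111□0[t0]□
Step 16: δ(t0, □) = (t0, 0, R) → 01□111□00[t0]□
Step 17: δ(t0, □) = (t0, 0, R) → 01□111□000[t0]□

The machine has not reached a halting state after 17 steps.
The machine did not halt within the 17-step bound.

Answer: No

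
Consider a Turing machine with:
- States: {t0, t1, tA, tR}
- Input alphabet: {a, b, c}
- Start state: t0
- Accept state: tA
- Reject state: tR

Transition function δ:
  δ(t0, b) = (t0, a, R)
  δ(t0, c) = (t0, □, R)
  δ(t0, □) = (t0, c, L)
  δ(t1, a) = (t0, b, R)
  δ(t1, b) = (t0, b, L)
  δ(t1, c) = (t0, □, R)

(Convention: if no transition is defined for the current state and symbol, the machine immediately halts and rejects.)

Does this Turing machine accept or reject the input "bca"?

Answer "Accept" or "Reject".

Execution trace:
Initial: [t0]bca
Step 1: δ(t0, b) = (t0, a, R) → a[t0]ca
Step 2: δ(t0, c) = (t0, □, R) → a□[t0]a

No transition is defined for δ(t0, a). By convention the machine halts and rejects.

Answer: Reject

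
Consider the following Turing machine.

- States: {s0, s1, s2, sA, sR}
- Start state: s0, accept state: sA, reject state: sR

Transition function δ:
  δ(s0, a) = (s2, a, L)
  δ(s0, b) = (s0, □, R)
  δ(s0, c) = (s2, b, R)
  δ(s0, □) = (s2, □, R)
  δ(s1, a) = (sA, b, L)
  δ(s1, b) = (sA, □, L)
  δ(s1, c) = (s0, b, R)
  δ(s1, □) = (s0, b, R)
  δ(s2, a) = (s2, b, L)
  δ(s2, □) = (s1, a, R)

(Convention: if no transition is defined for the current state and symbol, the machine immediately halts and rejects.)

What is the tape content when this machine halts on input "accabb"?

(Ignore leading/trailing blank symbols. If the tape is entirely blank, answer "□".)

Execution trace:
Initial: [s0]accabb
Step 1: δ(s0, a) = (s2, a, L) → [s2]□accabb
Step 2: δ(s2, □) = (s1, a, R) → a[s1]accabb
Step 3: δ(s1, a) = (sA, b, L) → [sA]abccabb

The machine reaches the accept state sA and halts.

Final tape (ignoring leading/trailing blanks): abccabb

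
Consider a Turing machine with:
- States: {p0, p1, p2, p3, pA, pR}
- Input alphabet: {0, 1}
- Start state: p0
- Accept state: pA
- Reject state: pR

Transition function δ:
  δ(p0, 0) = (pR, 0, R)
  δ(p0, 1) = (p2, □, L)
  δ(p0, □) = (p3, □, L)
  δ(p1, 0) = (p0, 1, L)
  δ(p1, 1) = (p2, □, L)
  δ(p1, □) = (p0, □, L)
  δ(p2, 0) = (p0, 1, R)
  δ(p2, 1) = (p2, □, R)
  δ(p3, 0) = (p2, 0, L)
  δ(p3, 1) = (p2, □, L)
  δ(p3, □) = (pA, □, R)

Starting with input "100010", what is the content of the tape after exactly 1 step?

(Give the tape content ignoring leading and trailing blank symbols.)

Execution trace:
Initial: [p0]100010
Step 1: δ(p0, 1) = (p2, □, L) → [p2]□□00010

No transition is defined for δ(p2, □). By convention the machine halts and rejects.

After 1 step, the tape (ignoring leading/trailing blanks) is: 00010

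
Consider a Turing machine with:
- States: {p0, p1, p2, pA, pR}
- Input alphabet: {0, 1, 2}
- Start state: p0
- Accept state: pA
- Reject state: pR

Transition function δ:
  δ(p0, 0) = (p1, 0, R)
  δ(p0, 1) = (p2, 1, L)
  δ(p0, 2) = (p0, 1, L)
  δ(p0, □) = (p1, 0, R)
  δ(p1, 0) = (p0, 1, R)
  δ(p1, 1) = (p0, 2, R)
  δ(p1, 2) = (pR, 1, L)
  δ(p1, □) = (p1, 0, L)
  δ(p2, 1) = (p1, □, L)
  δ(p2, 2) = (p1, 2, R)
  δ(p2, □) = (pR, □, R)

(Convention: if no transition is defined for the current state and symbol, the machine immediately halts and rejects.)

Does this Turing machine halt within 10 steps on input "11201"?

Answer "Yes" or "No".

Execution trace:
Initial: [p0]11201
Step 1: δ(p0, 1) = (p2, 1, L) → [p2]□11201
Step 2: δ(p2, □) = (pR, □, R) → □[pR]11201

The machine reaches the reject state pR and halts.
The machine halted after 2 steps (within the 10-step bound).

Answer: Yes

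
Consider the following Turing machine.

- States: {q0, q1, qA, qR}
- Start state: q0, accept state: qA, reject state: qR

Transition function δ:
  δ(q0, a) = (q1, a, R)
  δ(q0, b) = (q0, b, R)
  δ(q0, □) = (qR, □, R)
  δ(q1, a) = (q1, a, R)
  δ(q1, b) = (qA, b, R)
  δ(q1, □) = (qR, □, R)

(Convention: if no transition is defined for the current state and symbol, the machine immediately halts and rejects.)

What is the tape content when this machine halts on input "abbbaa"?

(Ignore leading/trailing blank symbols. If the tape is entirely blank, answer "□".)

Execution trace:
Initial: [q0]abbbaa
Step 1: δ(q0, a) = (q1, a, R) → a[q1]bbbaa
Step 2: δ(q1, b) = (qA, b, R) → ab[qA]bbaa

The machine reaches the accept state qA and halts.

Final tape (ignoring leading/trailing blanks): abbbaa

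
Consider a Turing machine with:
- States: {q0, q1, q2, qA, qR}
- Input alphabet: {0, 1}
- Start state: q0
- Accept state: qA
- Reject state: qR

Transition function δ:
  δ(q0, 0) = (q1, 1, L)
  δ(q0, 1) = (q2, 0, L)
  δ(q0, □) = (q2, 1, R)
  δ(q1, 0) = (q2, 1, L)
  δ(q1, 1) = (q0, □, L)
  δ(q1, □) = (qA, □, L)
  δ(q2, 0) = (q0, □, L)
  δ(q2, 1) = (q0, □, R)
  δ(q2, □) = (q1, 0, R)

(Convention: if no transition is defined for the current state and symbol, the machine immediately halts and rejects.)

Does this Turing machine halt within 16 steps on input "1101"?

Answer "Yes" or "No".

Execution trace:
Initial: [q0]1101
Step 1: δ(q0, 1) = (q2, 0, L) → [q2]□0101
Step 2: δ(q2, □) = (q1, 0, R) → 0[q1]0101
Step 3: δ(q1, 0) = (q2, 1, L) → [q2]01101
Step 4: δ(q2, 0) = (q0, □, L) → [q0]□□1101
Step 5: δ(q0, □) = (q2, 1, R) → 1[q2]□1101
Step 6: δ(q2, □) = (q1, 0, R) → 10[q1]1101
Step 7: δ(q1, 1) = (q0, □, L) → 1[q0]0□101
Step 8: δ(q0, 0) = (q1, 1, L) → [q1]11□101
Step 9: δ(q1, 1) = (q0, □, L) → [q0]□□1□101
Step 10: δ(q0, □) = (q2, 1, R) → 1[q2]□1□101
Step 11: δ(q2, □) = (q1, 0, R) → 10[q1]1□101
Step 12: δ(q1, 1) = (q0, □, L) → 1[q0]0□□101
Step 13: δ(q0, 0) = (q1, 1, L) → [q1]11□□101
Step 14: δ(q1, 1) = (q0, □, L) → [q0]□□1□□101
Step 15: δ(q0, □) = (q2, 1, R) → 1[q2]□1□□101
Step 16: δ(q2, □) = (q1, 0, R) → 10[q1]1□□101

The machine has not reached a halting state after 16 steps.
The machine did not halt within the 16-step bound.

Answer: No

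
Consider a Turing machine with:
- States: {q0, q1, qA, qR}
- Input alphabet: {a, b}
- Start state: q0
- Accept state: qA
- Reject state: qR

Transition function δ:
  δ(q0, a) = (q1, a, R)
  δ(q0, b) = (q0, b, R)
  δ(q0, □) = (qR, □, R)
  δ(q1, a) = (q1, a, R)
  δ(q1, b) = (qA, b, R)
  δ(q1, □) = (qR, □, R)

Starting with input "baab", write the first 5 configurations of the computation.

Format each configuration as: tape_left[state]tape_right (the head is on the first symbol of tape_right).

Transitions applied:
Step 1: δ(q0, b) = (q0, b, R)
Step 2: δ(q0, a) = (q1, a, R)
Step 3: δ(q1, a) = (q1, a, R)
Step 4: δ(q1, b) = (qA, b, R)

The first 5 configurations are:
[q0]baab ⊢ b[q0]aab ⊢ ba[q1]ab ⊢ baa[q1]b ⊢ baab[qA]□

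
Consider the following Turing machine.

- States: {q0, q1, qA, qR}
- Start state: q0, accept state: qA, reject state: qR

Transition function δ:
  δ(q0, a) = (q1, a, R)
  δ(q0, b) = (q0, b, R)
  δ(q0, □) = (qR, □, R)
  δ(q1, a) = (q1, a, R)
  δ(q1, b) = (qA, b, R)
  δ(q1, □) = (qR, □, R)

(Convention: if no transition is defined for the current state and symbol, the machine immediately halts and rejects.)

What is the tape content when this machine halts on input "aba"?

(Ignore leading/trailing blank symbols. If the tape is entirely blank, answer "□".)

Execution trace:
Initial: [q0]aba
Step 1: δ(q0, a) = (q1, a, R) → a[q1]ba
Step 2: δ(q1, b) = (qA, b, R) → ab[qA]a

The machine reaches the accept state qA and halts.

Final tape (ignoring leading/trailing blanks): aba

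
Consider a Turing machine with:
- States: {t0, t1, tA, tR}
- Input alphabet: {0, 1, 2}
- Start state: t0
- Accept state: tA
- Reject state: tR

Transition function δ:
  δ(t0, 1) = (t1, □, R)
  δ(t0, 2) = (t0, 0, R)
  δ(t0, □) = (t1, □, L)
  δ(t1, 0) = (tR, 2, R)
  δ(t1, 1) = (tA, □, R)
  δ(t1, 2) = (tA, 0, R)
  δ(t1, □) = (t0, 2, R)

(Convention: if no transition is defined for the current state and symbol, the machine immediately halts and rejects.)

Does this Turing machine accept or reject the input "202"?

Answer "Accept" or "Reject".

Execution trace:
Initial: [t0]202
Step 1: δ(t0, 2) = (t0, 0, R) → 0[t0]02

No transition is defined for δ(t0, 0). By convention the machine halts and rejects.

Answer: Reject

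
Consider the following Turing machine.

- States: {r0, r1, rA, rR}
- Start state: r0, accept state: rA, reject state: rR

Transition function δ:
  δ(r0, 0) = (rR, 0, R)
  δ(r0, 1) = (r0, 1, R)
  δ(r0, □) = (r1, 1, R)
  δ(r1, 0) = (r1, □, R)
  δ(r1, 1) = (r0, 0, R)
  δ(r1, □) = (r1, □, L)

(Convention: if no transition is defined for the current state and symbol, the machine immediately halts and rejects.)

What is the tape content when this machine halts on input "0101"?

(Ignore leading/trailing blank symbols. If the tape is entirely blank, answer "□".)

Execution trace:
Initial: [r0]0101
Step 1: δ(r0, 0) = (rR, 0, R) → 0[rR]101

The machine reaches the reject state rR and halts.

Final tape (ignoring leading/trailing blanks): 0101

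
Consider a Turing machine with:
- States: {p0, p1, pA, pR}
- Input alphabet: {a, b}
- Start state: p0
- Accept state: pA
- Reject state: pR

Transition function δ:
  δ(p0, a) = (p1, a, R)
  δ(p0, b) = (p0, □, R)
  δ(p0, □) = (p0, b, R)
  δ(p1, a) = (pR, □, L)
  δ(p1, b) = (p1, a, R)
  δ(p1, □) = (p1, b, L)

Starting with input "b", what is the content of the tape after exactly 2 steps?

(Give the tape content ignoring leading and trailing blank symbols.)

Execution trace:
Initial: [p0]b
Step 1: δ(p0, b) = (p0, □, R) → □[p0]□
Step 2: δ(p0, □) = (p0, b, R) → □b[p0]□

After 2 steps, the tape (ignoring leading/trailing blanks) is: b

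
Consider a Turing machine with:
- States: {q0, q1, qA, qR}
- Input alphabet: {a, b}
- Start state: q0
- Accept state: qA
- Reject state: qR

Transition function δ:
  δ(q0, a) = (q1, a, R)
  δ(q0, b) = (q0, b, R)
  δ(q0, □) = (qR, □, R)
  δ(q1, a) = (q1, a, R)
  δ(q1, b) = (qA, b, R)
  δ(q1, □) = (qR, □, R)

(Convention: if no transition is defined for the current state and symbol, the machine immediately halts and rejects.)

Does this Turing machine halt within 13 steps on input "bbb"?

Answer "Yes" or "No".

Execution trace:
Initial: [q0]bbb
Step 1: δ(q0, b) = (q0, b, R) → b[q0]bb
Step 2: δ(q0, b) = (q0, b, R) → bb[q0]b
Step 3: δ(q0, b) = (q0, b, R) → bbb[q0]□
Step 4: δ(q0, □) = (qR, □, R) → bbb□[qR]□

The machine reaches the reject state qR and halts.
The machine halted after 4 steps (within the 13-step bound).

Answer: Yes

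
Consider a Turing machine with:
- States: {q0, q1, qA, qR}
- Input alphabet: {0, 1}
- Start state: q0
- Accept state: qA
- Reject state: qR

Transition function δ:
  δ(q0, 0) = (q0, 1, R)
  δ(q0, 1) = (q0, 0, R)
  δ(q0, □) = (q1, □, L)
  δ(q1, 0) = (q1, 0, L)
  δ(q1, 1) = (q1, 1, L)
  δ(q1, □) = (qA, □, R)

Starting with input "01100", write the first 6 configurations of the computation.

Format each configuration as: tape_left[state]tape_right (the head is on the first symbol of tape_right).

Transitions applied:
Step 1: δ(q0, 0) = (q0, 1, R)
Step 2: δ(q0, 1) = (q0, 0, R)
Step 3: δ(q0, 1) = (q0, 0, R)
Step 4: δ(q0, 0) = (q0, 1, R)
Step 5: δ(q0, 0) = (q0, 1, R)

The first 6 configurations are:
[q0]01100 ⊢ 1[q0]1100 ⊢ 10[q0]100 ⊢ 100[q0]00 ⊢ 1001[q0]0 ⊢ 10011[q0]□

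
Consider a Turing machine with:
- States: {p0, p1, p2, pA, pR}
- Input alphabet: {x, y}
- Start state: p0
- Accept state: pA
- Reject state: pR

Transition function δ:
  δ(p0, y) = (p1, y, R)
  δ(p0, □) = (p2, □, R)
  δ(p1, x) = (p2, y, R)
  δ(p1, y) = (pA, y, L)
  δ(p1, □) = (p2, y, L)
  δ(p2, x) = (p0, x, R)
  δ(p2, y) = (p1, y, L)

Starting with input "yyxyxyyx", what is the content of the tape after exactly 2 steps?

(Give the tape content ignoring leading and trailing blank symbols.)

Execution trace:
Initial: [p0]yyxyxyyx
Step 1: δ(p0, y) = (p1, y, R) → y[p1]yxyxyyx
Step 2: δ(p1, y) = (pA, y, L) → [pA]yyxyxyyx

The machine reaches the accept state pA and halts.

After 2 steps, the tape (ignoring leading/trailing blanks) is: yyxyxyyx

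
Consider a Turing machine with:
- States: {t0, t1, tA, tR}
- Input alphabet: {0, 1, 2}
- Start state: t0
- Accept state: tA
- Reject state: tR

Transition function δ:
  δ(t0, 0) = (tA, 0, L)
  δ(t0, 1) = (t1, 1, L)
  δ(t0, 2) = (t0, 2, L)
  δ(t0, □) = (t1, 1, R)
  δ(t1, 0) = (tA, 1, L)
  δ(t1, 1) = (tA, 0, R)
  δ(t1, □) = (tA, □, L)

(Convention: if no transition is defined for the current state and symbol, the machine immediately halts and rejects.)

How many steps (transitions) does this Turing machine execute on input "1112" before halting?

Execution trace:
Initial: [t0]1112
Step 1: δ(t0, 1) = (t1, 1, L) → [t1]□1112
Step 2: δ(t1, □) = (tA, □, L) → [tA]□□1112

The machine reaches the accept state tA and halts.

The machine executed 2 steps before halting.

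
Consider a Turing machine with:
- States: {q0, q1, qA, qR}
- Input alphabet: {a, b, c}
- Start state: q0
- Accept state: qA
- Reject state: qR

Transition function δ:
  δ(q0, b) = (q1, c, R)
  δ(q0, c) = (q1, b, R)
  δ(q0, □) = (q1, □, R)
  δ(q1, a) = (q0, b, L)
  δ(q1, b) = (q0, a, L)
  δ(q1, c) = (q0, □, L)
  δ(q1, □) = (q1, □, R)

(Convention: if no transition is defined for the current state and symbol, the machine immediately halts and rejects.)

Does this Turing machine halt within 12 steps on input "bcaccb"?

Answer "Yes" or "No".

Execution trace:
Initial: [q0]bcaccb
Step 1: δ(q0, b) = (q1, c, R) → c[q1]caccb
Step 2: δ(q1, c) = (q0, □, L) → [q0]c□accb
Step 3: δ(q0, c) = (q1, b, R) → b[q1]□accb
Step 4: δ(q1, □) = (q1, □, R) → b□[q1]accb
Step 5: δ(q1, a) = (q0, b, L) → b[q0]□bccb
Step 6: δ(q0, □) = (q1, □, R) → b□[q1]bccb
Step 7: δ(q1, b) = (q0, a, L) → b[q0]□accb
Step 8: δ(q0, □) = (q1, □, R) → b□[q1]accb
Step 9: δ(q1, a) = (q0, b, L) → b[q0]□bccb
Step 10: δ(q0, □) = (q1, □, R) → b□[q1]bccb
Step 11: δ(q1, b) = (q0, a, L) → b[q0]□accb
Step 12: δ(q0, □) = (q1, □, R) → b□[q1]accb

The machine has not reached a halting state after 12 steps.
The machine did not halt within the 12-step bound.

Answer: No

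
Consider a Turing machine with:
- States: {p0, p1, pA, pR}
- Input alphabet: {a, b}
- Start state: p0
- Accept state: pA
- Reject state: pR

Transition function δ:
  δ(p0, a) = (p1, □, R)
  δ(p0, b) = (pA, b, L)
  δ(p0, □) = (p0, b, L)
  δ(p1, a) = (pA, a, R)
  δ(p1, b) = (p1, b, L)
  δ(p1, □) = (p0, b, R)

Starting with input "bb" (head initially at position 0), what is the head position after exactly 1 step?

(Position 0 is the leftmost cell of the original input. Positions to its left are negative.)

Execution trace (head position shown):
Step 0: [p0]bb  (head at position 0)
Step 1: move left → [pA]□bb  (head at position -1)

After 1 step, the head is at position -1.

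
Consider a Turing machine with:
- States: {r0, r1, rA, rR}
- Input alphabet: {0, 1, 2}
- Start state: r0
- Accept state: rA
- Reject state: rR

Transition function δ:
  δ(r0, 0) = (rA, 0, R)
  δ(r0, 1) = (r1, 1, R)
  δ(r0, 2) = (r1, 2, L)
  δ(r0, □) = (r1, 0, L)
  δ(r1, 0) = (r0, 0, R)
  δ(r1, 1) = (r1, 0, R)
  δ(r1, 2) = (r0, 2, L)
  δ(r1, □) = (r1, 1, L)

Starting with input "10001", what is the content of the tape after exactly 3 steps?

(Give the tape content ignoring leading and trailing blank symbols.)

Execution trace:
Initial: [r0]10001
Step 1: δ(r0, 1) = (r1, 1, R) → 1[r1]0001
Step 2: δ(r1, 0) = (r0, 0, R) → 10[r0]001
Step 3: δ(r0, 0) = (rA, 0, R) → 100[rA]01

The machine reaches the accept state rA and halts.

After 3 steps, the tape (ignoring leading/trailing blanks) is: 10001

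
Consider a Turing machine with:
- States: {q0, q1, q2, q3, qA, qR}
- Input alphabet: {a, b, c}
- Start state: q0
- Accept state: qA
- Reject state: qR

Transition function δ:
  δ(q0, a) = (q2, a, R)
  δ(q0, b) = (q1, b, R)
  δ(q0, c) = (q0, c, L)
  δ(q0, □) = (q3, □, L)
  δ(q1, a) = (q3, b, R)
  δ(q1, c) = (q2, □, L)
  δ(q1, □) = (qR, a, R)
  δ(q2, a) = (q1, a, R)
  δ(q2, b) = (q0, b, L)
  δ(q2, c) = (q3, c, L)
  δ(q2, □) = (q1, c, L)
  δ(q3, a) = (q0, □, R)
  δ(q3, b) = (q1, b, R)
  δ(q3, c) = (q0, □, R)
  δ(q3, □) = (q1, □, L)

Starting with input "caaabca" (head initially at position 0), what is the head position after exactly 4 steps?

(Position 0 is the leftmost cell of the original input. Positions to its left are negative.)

Execution trace (head position shown):
Step 0: [q0]caaabca  (head at position 0)
Step 1: move left → [q0]□caaabca  (head at position -1)
Step 2: move left → [q3]□□caaabca  (head at position -2)
Step 3: move left → [q1]□□□caaabca  (head at position -3)
Step 4: move right → a[qR]□□caaabca  (head at position -2)

After 4 steps, the head is at position -2.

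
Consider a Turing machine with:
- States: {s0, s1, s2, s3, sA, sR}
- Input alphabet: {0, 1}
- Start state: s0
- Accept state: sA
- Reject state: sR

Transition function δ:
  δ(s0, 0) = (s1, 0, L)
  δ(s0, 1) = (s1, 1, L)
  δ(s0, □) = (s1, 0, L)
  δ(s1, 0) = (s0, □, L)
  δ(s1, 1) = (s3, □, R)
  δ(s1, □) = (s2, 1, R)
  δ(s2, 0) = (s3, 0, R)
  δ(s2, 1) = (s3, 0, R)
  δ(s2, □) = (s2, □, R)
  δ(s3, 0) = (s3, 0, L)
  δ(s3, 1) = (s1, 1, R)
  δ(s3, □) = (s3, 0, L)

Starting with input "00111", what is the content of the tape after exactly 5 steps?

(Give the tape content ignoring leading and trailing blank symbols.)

Execution trace:
Initial: [s0]00111
Step 1: δ(s0, 0) = (s1, 0, L) → [s1]□00111
Step 2: δ(s1, □) = (s2, 1, R) → 1[s2]00111
Step 3: δ(s2, 0) = (s3, 0, R) → 10[s3]0111
Step 4: δ(s3, 0) = (s3, 0, L) → 1[s3]00111
Step 5: δ(s3, 0) = (s3, 0, L) → [s3]100111

After 5 steps, the tape (ignoring leading/trailing blanks) is: 100111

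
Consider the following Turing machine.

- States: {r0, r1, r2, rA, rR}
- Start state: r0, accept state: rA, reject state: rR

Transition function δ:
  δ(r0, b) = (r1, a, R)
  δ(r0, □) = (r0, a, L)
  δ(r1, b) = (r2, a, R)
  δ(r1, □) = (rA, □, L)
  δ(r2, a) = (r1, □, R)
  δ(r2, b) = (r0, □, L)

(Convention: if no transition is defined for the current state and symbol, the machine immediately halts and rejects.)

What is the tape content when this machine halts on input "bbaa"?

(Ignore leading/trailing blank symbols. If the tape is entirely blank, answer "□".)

Execution trace:
Initial: [r0]bbaa
Step 1: δ(r0, b) = (r1, a, R) → a[r1]baa
Step 2: δ(r1, b) = (r2, a, R) → aa[r2]aa
Step 3: δ(r2, a) = (r1, □, R) → aa□[r1]a

No transition is defined for δ(r1, a). By convention the machine halts and rejects.

Final tape (ignoring leading/trailing blanks): aa□a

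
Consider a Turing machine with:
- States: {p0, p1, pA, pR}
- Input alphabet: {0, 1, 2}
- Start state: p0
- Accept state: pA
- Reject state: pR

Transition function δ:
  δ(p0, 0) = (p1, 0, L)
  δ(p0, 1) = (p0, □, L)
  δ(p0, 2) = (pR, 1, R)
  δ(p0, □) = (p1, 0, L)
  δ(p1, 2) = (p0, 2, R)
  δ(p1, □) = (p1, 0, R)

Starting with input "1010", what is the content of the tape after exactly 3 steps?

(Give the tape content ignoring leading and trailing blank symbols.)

Execution trace:
Initial: [p0]1010
Step 1: δ(p0, 1) = (p0, □, L) → [p0]□□010
Step 2: δ(p0, □) = (p1, 0, L) → [p1]□0□010
Step 3: δ(p1, □) = (p1, 0, R) → 0[p1]0□010

No transition is defined for δ(p1, 0). By convention the machine halts and rejects.

After 3 steps, the tape (ignoring leading/trailing blanks) is: 00□010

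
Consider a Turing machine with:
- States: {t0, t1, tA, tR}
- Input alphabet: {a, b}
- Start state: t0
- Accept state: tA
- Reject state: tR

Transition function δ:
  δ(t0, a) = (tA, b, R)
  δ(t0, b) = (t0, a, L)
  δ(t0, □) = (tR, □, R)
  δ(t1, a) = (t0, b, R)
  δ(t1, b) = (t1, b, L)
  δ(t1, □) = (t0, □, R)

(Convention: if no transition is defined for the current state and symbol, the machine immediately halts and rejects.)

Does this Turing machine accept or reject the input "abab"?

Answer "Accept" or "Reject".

Execution trace:
Initial: [t0]abab
Step 1: δ(t0, a) = (tA, b, R) → b[tA]bab

The machine reaches the accept state tA and halts.

Answer: Accept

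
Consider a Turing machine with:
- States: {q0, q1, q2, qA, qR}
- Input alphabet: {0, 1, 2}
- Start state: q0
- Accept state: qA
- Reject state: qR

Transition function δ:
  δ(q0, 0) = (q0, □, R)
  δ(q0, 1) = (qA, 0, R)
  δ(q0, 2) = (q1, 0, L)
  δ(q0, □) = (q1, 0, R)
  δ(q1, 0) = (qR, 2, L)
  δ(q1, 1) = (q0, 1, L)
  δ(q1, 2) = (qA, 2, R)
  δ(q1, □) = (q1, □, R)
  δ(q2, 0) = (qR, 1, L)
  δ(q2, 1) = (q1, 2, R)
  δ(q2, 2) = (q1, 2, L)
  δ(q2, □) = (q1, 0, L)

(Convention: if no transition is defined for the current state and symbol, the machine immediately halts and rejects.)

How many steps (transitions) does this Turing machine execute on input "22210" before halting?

Execution trace:
Initial: [q0]22210
Step 1: δ(q0, 2) = (q1, 0, L) → [q1]□02210
Step 2: δ(q1, □) = (q1, □, R) → □[q1]02210
Step 3: δ(q1, 0) = (qR, 2, L) → [qR]□22210

The machine reaches the reject state qR and halts.

The machine executed 3 steps before halting.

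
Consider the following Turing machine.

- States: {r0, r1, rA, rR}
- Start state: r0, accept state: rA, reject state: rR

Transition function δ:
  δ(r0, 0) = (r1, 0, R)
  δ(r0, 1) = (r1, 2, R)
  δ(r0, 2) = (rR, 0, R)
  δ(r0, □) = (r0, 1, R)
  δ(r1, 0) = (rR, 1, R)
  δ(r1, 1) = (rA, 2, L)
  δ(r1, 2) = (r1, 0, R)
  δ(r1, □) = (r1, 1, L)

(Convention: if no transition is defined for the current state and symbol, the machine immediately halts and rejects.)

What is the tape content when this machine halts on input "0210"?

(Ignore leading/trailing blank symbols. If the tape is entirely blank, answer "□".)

Execution trace:
Initial: [r0]0210
Step 1: δ(r0, 0) = (r1, 0, R) → 0[r1]210
Step 2: δ(r1, 2) = (r1, 0, R) → 00[r1]10
Step 3: δ(r1, 1) = (rA, 2, L) → 0[rA]020

The machine reaches the accept state rA and halts.

Final tape (ignoring leading/trailing blanks): 0020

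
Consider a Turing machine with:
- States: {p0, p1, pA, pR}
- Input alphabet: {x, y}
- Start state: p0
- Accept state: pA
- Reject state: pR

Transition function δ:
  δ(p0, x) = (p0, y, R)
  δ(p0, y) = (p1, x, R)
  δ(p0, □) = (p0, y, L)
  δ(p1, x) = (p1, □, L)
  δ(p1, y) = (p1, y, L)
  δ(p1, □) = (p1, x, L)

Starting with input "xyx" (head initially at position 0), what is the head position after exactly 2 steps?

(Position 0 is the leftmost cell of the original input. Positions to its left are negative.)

Execution trace (head position shown):
Step 0: [p0]xyx  (head at position 0)
Step 1: move right → y[p0]yx  (head at position 1)
Step 2: move right → yx[p1]x  (head at position 2)

After 2 steps, the head is at position 2.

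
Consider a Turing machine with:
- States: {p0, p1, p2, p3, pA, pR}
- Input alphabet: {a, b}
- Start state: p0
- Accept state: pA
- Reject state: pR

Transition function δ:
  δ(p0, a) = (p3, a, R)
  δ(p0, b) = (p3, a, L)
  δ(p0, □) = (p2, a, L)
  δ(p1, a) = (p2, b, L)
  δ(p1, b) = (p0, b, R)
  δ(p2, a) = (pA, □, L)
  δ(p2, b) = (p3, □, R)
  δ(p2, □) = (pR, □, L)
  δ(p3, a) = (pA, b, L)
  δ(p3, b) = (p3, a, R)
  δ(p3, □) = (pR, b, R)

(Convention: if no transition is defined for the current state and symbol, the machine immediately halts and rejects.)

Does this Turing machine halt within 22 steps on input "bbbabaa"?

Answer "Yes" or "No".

Execution trace:
Initial: [p0]bbbabaa
Step 1: δ(p0, b) = (p3, a, L) → [p3]□abbabaa
Step 2: δ(p3, □) = (pR, b, R) → b[pR]abbabaa

The machine reaches the reject state pR and halts.
The machine halted after 2 steps (within the 22-step bound).

Answer: Yes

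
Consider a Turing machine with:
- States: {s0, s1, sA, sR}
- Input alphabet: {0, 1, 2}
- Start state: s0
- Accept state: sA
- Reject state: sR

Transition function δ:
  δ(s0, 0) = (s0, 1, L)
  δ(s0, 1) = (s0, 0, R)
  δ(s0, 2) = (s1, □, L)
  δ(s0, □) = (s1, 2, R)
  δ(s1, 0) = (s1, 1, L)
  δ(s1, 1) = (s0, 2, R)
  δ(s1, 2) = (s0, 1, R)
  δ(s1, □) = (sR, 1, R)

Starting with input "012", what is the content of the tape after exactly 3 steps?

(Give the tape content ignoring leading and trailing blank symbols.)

Execution trace:
Initial: [s0]012
Step 1: δ(s0, 0) = (s0, 1, L) → [s0]□112
Step 2: δ(s0, □) = (s1, 2, R) → 2[s1]112
Step 3: δ(s1, 1) = (s0, 2, R) → 22[s0]12

After 3 steps, the tape (ignoring leading/trailing blanks) is: 2212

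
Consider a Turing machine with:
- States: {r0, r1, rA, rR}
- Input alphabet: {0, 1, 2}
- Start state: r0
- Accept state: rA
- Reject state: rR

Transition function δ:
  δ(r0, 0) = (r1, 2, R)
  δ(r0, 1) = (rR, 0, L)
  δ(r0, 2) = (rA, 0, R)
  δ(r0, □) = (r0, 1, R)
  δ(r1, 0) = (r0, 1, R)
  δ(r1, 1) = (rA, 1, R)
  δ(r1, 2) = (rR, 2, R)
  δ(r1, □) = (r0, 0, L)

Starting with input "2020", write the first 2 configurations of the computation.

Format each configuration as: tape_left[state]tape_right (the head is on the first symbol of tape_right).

Transitions applied:
Step 1: δ(r0, 2) = (rA, 0, R)

The first 2 configurations are:
[r0]2020 ⊢ 0[rA]020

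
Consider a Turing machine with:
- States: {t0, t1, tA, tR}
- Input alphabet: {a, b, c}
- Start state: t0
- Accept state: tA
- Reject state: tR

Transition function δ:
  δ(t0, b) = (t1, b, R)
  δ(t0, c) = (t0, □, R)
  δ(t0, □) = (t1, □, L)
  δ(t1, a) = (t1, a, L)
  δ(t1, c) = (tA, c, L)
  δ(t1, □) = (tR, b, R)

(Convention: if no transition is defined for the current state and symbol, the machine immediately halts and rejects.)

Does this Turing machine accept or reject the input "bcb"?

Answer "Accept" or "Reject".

Execution trace:
Initial: [t0]bcb
Step 1: δ(t0, b) = (t1, b, R) → b[t1]cb
Step 2: δ(t1, c) = (tA, c, L) → [tA]bcb

The machine reaches the accept state tA and halts.

Answer: Accept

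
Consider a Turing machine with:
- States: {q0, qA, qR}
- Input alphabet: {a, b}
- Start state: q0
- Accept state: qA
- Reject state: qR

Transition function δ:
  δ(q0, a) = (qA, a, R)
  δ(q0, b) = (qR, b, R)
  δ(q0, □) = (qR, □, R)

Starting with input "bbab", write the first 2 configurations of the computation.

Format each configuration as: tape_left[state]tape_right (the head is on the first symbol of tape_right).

Transitions applied:
Step 1: δ(q0, b) = (qR, b, R)

The first 2 configurations are:
[q0]bbab ⊢ b[qR]bab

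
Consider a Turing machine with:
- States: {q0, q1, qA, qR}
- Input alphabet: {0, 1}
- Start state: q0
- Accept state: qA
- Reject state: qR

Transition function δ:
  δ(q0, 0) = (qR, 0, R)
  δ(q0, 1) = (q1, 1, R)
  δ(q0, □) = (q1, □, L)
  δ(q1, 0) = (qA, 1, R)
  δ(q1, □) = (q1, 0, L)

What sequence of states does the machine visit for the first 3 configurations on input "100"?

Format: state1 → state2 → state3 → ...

Execution trace:
Initial: [q0]100
Step 1: δ(q0, 1) = (q1, 1, R) → 1[q1]00
Step 2: δ(q1, 0) = (qA, 1, R) → 11[qA]0

The machine reaches the accept state qA and halts.

State sequence: q0 → q1 → qA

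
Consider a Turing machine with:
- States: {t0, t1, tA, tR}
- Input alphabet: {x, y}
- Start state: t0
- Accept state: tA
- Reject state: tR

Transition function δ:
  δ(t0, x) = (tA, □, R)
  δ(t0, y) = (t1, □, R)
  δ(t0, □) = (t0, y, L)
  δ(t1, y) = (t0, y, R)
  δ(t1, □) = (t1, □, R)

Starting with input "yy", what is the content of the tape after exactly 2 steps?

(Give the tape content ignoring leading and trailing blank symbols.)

Execution trace:
Initial: [t0]yy
Step 1: δ(t0, y) = (t1, □, R) → □[t1]y
Step 2: δ(t1, y) = (t0, y, R) → □y[t0]□

After 2 steps, the tape (ignoring leading/trailing blanks) is: y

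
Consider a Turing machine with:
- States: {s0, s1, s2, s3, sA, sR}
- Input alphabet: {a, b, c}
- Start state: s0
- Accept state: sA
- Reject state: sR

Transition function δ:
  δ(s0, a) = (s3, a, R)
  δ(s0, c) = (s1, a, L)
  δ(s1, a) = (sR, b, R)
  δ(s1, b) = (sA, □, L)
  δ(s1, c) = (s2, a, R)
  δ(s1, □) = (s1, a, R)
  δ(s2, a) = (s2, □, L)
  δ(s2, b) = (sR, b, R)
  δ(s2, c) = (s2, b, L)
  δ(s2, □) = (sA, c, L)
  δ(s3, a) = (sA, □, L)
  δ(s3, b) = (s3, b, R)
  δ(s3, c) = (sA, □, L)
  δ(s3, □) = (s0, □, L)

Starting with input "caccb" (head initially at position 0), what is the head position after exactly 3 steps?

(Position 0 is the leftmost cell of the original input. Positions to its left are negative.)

Execution trace (head position shown):
Step 0: [s0]caccb  (head at position 0)
Step 1: move left → [s1]□aaccb  (head at position -1)
Step 2: move right → a[s1]aaccb  (head at position 0)
Step 3: move right → ab[sR]accb  (head at position 1)

After 3 steps, the head is at position 1.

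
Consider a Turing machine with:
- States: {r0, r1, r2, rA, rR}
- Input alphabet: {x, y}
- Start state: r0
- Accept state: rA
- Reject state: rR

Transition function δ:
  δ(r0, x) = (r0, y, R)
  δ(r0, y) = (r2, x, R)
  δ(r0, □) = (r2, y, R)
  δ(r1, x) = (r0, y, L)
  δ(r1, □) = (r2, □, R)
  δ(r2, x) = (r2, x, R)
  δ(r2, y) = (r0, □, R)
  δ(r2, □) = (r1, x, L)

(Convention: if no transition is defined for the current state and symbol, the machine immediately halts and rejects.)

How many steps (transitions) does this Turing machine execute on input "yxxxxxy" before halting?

Execution trace:
Initial: [r0]yxxxxxy
Step 1: δ(r0, y) = (r2, x, R) → x[r2]xxxxxy
Step 2: δ(r2, x) = (r2, x, R) → xx[r2]xxxxy
Step 3: δ(r2, x) = (r2, x, R) → xxx[r2]xxxy
Step 4: δ(r2, x) = (r2, x, R) → xxxx[r2]xxy
Step 5: δ(r2, x) = (r2, x, R) → xxxxx[r2]xy
Step 6: δ(r2, x) = (r2, x, R) → xxxxxx[r2]y
Step 7: δ(r2, y) = (r0, □, R) → xxxxxx□[r0]□
Step 8: δ(r0, □) = (r2, y, R) → xxxxxx□y[r2]□
Step 9: δ(r2, □) = (r1, x, L) → xxxxxx□[r1]yx

No transition is defined for δ(r1, y). By convention the machine halts and rejects.

The machine executed 9 steps before halting.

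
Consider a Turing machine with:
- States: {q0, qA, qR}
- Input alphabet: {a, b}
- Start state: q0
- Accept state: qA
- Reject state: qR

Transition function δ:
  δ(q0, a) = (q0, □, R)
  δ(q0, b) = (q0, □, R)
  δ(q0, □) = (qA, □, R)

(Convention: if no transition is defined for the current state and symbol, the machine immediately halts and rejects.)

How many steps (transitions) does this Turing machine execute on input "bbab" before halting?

Execution trace:
Initial: [q0]bbab
Step 1: δ(q0, b) = (q0, □, R) → □[q0]bab
Step 2: δ(q0, b) = (q0, □, R) → □□[q0]ab
Step 3: δ(q0, a) = (q0, □, R) → □□□[q0]b
Step 4: δ(q0, b) = (q0, □, R) → □□□□[q0]□
Step 5: δ(q0, □) = (qA, □, R) → □□□□□[qA]□

The machine reaches the accept state qA and halts.

The machine executed 5 steps before halting.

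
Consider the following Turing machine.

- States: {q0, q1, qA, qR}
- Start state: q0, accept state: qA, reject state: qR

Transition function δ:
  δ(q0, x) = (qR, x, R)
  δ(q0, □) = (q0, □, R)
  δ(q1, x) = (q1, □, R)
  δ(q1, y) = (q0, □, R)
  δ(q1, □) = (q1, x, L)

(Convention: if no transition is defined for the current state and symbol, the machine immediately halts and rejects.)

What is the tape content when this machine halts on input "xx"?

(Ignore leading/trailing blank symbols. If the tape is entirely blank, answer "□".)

Execution trace:
Initial: [q0]xx
Step 1: δ(q0, x) = (qR, x, R) → x[qR]x

The machine reaches the reject state qR and halts.

Final tape (ignoring leading/trailing blanks): xx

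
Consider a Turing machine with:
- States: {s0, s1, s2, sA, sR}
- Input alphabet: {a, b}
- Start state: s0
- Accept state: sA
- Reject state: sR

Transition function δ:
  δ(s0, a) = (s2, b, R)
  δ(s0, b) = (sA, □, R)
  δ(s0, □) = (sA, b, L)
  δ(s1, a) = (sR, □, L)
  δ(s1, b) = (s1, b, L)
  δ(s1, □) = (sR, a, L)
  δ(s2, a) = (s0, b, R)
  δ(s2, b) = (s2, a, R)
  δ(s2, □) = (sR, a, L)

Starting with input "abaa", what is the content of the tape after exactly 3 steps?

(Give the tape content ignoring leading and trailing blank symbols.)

Execution trace:
Initial: [s0]abaa
Step 1: δ(s0, a) = (s2, b, R) → b[s2]baa
Step 2: δ(s2, b) = (s2, a, R) → ba[s2]aa
Step 3: δ(s2, a) = (s0, b, R) → bab[s0]a

After 3 steps, the tape (ignoring leading/trailing blanks) is: baba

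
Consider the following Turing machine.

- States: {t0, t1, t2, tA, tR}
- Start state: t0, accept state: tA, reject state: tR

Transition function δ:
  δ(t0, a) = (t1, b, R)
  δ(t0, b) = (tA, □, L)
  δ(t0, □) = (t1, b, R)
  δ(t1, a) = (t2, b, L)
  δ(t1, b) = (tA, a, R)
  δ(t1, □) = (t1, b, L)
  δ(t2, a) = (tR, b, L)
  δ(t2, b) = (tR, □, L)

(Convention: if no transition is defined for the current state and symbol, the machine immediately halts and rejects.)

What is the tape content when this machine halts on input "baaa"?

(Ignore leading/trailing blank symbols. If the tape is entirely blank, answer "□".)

Execution trace:
Initial: [t0]baaa
Step 1: δ(t0, b) = (tA, □, L) → [tA]□□aaa

The machine reaches the accept state tA and halts.

Final tape (ignoring leading/trailing blanks): aaa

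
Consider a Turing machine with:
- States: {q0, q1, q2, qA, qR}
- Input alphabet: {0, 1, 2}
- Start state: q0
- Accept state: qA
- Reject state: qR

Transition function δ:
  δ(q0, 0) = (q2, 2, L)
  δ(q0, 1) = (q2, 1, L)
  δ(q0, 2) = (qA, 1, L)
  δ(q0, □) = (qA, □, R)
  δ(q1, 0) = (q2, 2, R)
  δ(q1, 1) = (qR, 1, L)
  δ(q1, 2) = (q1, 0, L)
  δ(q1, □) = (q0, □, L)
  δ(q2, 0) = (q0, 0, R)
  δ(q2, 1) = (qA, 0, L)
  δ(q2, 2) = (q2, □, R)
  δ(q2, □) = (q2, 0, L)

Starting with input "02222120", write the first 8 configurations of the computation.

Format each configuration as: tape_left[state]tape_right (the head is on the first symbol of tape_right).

Transitions applied:
Step 1: δ(q0, 0) = (q2, 2, L)
Step 2: δ(q2, □) = (q2, 0, L)
Step 3: δ(q2, □) = (q2, 0, L)
Step 4: δ(q2, □) = (q2, 0, L)
Step 5: δ(q2, □) = (q2, 0, L)
Step 6: δ(q2, □) = (q2, 0, L)
Step 7: δ(q2, □) = (q2, 0, L)

The first 8 configurations are:
[q0]02222120 ⊢ [q2]□22222120 ⊢ [q2]□022222120 ⊢ [q2]□0022222120 ⊢ [q2]□00022222120 ⊢ [q2]□000022222120 ⊢ [q2]□0000022222120 ⊢ [q2]□00000022222120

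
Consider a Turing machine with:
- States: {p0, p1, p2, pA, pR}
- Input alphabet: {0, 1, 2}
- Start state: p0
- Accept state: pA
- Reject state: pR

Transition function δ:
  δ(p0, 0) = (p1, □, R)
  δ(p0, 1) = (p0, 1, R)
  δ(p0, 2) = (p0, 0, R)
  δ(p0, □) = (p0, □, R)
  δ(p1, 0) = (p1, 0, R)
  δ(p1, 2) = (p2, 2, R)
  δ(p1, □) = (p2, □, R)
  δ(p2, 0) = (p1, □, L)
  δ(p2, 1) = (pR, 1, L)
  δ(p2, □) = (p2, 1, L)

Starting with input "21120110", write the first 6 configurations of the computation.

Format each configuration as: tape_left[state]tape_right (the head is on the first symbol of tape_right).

Transitions applied:
Step 1: δ(p0, 2) = (p0, 0, R)
Step 2: δ(p0, 1) = (p0, 1, R)
Step 3: δ(p0, 1) = (p0, 1, R)
Step 4: δ(p0, 2) = (p0, 0, R)
Step 5: δ(p0, 0) = (p1, □, R)

The first 6 configurations are:
[p0]21120110 ⊢ 0[p0]1120110 ⊢ 01[p0]120110 ⊢ 011[p0]20110 ⊢ 0110[p0]0110 ⊢ 0110□[p1]110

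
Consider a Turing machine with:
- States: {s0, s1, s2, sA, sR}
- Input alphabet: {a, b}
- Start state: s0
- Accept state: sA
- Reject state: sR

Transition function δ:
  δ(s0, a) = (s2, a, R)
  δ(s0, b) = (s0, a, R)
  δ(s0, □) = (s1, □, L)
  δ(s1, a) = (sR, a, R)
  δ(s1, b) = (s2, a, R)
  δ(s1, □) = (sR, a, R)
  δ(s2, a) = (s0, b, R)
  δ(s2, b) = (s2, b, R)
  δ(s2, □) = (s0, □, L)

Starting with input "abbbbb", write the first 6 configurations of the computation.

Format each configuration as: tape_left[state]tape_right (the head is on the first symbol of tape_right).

Transitions applied:
Step 1: δ(s0, a) = (s2, a, R)
Step 2: δ(s2, b) = (s2, b, R)
Step 3: δ(s2, b) = (s2, b, R)
Step 4: δ(s2, b) = (s2, b, R)
Step 5: δ(s2, b) = (s2, b, R)

The first 6 configurations are:
[s0]abbbbb ⊢ a[s2]bbbbb ⊢ ab[s2]bbbb ⊢ abb[s2]bbb ⊢ abbb[s2]bb ⊢ abbbb[s2]b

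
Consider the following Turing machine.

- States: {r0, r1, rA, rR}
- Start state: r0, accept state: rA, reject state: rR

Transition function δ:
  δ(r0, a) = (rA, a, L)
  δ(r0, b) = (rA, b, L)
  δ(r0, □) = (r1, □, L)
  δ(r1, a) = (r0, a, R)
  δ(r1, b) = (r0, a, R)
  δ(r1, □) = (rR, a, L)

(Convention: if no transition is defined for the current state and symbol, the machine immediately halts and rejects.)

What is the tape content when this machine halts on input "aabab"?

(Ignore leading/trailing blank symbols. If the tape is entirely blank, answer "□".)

Execution trace:
Initial: [r0]aabab
Step 1: δ(r0, a) = (rA, a, L) → [rA]□aabab

The machine reaches the accept state rA and halts.

Final tape (ignoring leading/trailing blanks): aabab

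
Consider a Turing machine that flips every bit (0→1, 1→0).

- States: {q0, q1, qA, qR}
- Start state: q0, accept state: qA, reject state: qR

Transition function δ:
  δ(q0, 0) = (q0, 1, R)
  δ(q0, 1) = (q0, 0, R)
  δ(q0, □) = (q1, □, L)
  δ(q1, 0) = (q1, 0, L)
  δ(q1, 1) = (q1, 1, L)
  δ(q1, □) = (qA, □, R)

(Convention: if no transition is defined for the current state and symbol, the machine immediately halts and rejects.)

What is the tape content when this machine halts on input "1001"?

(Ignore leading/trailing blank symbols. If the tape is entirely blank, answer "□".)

Execution trace:
Initial: [q0]1001
Step 1: δ(q0, 1) = (q0, 0, R) → 0[q0]001
Step 2: δ(q0, 0) = (q0, 1, R) → 01[q0]01
Step 3: δ(q0, 0) = (q0, 1, R) → 011[q0]1
Step 4: δ(q0, 1) = (q0, 0, R) → 0110[q0]□
Step 5: δ(q0, □) = (q1, □, L) → 011[q1]0□
Step 6: δ(q1, 0) = (q1, 0, L) → 01[q1]10□
Step 7: δ(q1, 1) = (q1, 1, L) → 0[q1]110□
Step 8: δ(q1, 1) = (q1, 1, L) → [q1]0110□
Step 9: δ(q1, 0) = (q1, 0, L) → [q1]□0110□
Step 10: δ(q1, □) = (qA, □, R) → □[qA]0110□

The machine reaches the accept state qA and halts.

Final tape (ignoring leading/trailing blanks): 0110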